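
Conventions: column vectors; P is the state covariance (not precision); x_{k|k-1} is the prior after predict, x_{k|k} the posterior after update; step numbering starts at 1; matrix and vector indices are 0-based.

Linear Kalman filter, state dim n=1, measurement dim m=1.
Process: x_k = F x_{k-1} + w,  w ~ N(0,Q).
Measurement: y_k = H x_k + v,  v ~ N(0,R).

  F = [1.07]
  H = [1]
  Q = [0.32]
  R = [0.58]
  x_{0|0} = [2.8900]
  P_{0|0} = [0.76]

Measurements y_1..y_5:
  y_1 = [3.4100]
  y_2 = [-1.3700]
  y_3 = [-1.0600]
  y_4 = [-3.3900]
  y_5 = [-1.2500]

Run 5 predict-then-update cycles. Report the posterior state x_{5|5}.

x_post = [-1.6303]

step 1: x^-=[3.0923]  P^-=[1.1901]  S=[1.7701]  K=[0.6723]  nu=[0.3177]  x^+=[3.3059]  P^+=[0.3900]
step 2: x^-=[3.5373]  P^-=[0.7665]  S=[1.3465]  K=[0.5692]  nu=[-4.9073]  x^+=[0.7439]  P^+=[0.3302]
step 3: x^-=[0.7959]  P^-=[0.6980]  S=[1.2780]  K=[0.5462]  nu=[-1.8559]  x^+=[-0.2177]  P^+=[0.3168]
step 4: x^-=[-0.2330]  P^-=[0.6827]  S=[1.2627]  K=[0.5407]  nu=[-3.1570]  x^+=[-1.9398]  P^+=[0.3136]
step 5: x^-=[-2.0756]  P^-=[0.6790]  S=[1.2590]  K=[0.5393]  nu=[0.8256]  x^+=[-1.6303]  P^+=[0.3128]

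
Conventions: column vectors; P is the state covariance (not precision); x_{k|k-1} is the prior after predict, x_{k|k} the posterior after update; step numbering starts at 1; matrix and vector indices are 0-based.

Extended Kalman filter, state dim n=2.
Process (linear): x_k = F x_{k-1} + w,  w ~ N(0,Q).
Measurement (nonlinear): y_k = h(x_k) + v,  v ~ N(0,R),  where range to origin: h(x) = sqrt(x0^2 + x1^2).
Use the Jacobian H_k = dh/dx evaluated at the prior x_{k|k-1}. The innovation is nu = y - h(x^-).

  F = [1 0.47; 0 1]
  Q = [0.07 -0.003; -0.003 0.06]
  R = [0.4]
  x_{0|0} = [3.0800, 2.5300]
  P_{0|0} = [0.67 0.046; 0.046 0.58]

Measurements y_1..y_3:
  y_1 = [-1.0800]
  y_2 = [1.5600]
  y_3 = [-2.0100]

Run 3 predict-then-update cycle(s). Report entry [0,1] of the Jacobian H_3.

step 1: x^-=[4.2691, 2.5300]  P^-=[0.9114 0.3156; 0.3156 0.6400]  H_jac=[0.8603 0.5098]  S=[1.5177]  K=[0.6226; 0.3939]  nu=[-6.0425]  x^+=[0.5070, 0.1499]  P^+=[0.3230 -0.0566; -0.0566 0.4045]
step 2: x^-=[0.5774, 0.1499]  P^-=[0.4292 0.1305; 0.1305 0.4645]  H_jac=[0.9679 0.2513]  S=[0.8949]  K=[0.5008; 0.2716]  nu=[0.9634]  x^+=[1.0600, 0.4116]  P^+=[0.2047 0.0088; 0.0088 0.3985]
step 3: x^-=[1.2534, 0.4116]  P^-=[0.3710 0.1931; 0.1931 0.4585]  H_jac=[0.9501 0.3120]  S=[0.8940]  K=[0.4617; 0.3652]  nu=[-3.3293]  x^+=[-0.2836, -0.8043]  P^+=[0.1805 0.0423; 0.0423 0.3393]

H_jac[0,1] = 0.3120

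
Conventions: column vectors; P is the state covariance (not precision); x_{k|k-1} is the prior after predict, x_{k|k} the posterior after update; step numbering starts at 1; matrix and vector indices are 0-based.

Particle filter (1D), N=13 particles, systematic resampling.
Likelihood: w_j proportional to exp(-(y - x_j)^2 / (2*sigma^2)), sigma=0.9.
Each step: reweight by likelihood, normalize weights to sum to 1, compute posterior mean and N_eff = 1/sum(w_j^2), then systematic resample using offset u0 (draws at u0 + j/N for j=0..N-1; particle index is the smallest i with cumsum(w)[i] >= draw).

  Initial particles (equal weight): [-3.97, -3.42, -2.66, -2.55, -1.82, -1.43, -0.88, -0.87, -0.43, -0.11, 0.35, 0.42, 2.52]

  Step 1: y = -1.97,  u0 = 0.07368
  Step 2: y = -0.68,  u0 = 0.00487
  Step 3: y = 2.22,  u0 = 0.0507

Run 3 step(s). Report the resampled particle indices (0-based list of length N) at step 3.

step 1: w=[0.0166, 0.0535, 0.1460, 0.1591, 0.1931, 0.1636, 0.0941, 0.0928, 0.0453, 0.0231, 0.0071, 0.0058, 0.0000]  mean=-1.8089  Neff=7.4654  idx=[2, 2, 3, 3, 4, 4, 4, 5, 5, 6, 7, 8, 11]
step 2: w=[0.0136, 0.0136, 0.0176, 0.0176, 0.0684, 0.0684, 0.0684, 0.1078, 0.1078, 0.1488, 0.1492, 0.1467, 0.0723]  mean=-1.1370  Neff=9.1416  idx=[0, 4, 5, 6, 7, 8, 8, 9, 9, 10, 10, 11, 12]
step 3: w=[0.0000, 0.0003, 0.0003, 0.0003, 0.0017, 0.0017, 0.0017, 0.0166, 0.0166, 0.0172, 0.0172, 0.0818, 0.8449]  mean=0.2520  Neff=1.3858  idx=[9, 11, 12, 12, 12, 12, 12, 12, 12, 12, 12, 12, 12]

resampled_idx = [9, 11, 12, 12, 12, 12, 12, 12, 12, 12, 12, 12, 12]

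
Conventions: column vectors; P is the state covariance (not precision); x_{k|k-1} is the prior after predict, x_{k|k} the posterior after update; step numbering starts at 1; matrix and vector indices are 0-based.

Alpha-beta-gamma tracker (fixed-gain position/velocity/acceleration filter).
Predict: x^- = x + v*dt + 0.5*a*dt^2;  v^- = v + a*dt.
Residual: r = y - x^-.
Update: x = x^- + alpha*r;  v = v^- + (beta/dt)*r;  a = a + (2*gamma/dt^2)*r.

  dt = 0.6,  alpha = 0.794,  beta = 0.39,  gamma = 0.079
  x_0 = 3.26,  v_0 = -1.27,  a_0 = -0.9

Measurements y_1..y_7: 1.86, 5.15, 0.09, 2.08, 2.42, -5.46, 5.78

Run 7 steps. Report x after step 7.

step 1: x_pred=2.3360  r=-0.4760  x^+=1.9581  v^+=-2.1194  a^+=-1.1089
step 2: x_pred=0.4868  r=4.6632  x^+=4.1894  v^+=0.2463  a^+=0.9377
step 3: x_pred=4.5060  r=-4.4160  x^+=0.9997  v^+=-2.0614  a^+=-1.0004
step 4: x_pred=-0.4172  r=2.4972  x^+=1.5656  v^+=-1.0385  a^+=0.0956
step 5: x_pred=0.9597  r=1.4603  x^+=2.1192  v^+=-0.0319  a^+=0.7365
step 6: x_pred=2.2326  r=-7.6926  x^+=-3.8753  v^+=-4.5902  a^+=-2.6397
step 7: x_pred=-7.1046  r=12.8846  x^+=3.1258  v^+=2.2010  a^+=3.0152

x_post = 3.1258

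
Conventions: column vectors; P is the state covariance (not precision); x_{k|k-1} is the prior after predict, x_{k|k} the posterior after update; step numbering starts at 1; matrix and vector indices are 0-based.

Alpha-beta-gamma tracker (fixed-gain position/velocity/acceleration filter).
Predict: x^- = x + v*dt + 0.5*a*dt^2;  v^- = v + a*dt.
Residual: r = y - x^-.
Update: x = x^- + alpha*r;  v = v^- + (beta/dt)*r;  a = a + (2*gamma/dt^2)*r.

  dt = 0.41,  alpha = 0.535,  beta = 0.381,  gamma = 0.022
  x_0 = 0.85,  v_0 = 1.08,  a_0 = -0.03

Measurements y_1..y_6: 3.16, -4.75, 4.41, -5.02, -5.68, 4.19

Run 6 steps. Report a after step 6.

step 1: x_pred=1.2903  r=1.8697  x^+=2.2906  v^+=2.8052  a^+=0.4594
step 2: x_pred=3.4793  r=-8.2293  x^+=-0.9234  v^+=-4.6537  a^+=-1.6946
step 3: x_pred=-2.9738  r=7.3838  x^+=0.9765  v^+=1.5130  a^+=0.2381
step 4: x_pred=1.6169  r=-6.6369  x^+=-1.9338  v^+=-4.5568  a^+=-1.4991
step 5: x_pred=-3.9281  r=-1.7519  x^+=-4.8654  v^+=-6.7994  a^+=-1.9577
step 6: x_pred=-7.8177  r=12.0077  x^+=-1.3936  v^+=3.5563  a^+=1.1853

a_post = 1.1853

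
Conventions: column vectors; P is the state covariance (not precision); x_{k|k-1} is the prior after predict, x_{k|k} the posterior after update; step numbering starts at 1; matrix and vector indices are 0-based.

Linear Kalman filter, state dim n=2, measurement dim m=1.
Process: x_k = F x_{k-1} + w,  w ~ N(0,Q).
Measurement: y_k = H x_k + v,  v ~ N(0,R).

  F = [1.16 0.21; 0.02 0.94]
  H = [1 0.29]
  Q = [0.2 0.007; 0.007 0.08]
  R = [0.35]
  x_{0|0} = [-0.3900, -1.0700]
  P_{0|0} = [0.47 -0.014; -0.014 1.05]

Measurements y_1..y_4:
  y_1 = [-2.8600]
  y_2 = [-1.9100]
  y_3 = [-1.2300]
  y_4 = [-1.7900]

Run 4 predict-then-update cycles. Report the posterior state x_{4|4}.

x_post = [-1.7895, -0.6691]

step 1: x^-=[-0.6771, -1.0136]  P^-=[0.8719 0.2098; 0.2098 1.0074]  S=[1.4284]  K=[0.6530; 0.3515]  nu=[-1.8890]  x^+=[-1.9107, -1.6775]  P^+=[0.2628 -0.1180; -0.1180 0.8310]
step 2: x^-=[-2.5686, -1.6151]  P^-=[0.5328 0.0480; 0.0480 0.8099]  S=[0.9787]  K=[0.5586; 0.2890]  nu=[1.1270]  x^+=[-1.9391, -1.2893]  P^+=[0.2274 -0.1100; -0.1100 0.7282]
step 3: x^-=[-2.5201, -1.2507]  P^-=[0.4845 0.0356; 0.0356 0.7194]  S=[0.9157]  K=[0.5404; 0.2667]  nu=[1.6529]  x^+=[-1.6269, -0.8099]  P^+=[0.2171 -0.0964; -0.0964 0.6542]
step 4: x^-=[-2.0573, -0.7938]  P^-=[0.4740 0.0357; 0.0357 0.6546]  S=[0.8998]  K=[0.5383; 0.2506]  nu=[0.4975]  x^+=[-1.7895, -0.6691]  P^+=[0.2133 -0.0857; -0.0857 0.5980]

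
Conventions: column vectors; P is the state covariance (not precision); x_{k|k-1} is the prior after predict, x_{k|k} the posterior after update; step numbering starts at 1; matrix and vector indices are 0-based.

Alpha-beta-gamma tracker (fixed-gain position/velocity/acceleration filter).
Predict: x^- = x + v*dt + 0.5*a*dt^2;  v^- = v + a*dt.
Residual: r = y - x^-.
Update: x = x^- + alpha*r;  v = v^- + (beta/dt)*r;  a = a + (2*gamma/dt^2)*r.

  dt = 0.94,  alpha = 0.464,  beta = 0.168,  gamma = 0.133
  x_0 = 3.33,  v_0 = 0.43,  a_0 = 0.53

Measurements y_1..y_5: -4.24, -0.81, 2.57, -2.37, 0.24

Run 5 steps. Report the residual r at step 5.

step 1: x_pred=3.9684  r=-8.2084  x^+=0.1597  v^+=-0.5388  a^+=-1.9411
step 2: x_pred=-1.2044  r=0.3944  x^+=-1.0214  v^+=-2.2929  a^+=-1.8223
step 3: x_pred=-3.9818  r=6.5518  x^+=-0.9418  v^+=-2.8350  a^+=0.1500
step 4: x_pred=-3.5404  r=1.1704  x^+=-2.9973  v^+=-2.4847  a^+=0.5024
step 5: x_pred=-5.1110  r=5.3510  x^+=-2.6281  v^+=-1.0562  a^+=2.1132

resid = 5.3510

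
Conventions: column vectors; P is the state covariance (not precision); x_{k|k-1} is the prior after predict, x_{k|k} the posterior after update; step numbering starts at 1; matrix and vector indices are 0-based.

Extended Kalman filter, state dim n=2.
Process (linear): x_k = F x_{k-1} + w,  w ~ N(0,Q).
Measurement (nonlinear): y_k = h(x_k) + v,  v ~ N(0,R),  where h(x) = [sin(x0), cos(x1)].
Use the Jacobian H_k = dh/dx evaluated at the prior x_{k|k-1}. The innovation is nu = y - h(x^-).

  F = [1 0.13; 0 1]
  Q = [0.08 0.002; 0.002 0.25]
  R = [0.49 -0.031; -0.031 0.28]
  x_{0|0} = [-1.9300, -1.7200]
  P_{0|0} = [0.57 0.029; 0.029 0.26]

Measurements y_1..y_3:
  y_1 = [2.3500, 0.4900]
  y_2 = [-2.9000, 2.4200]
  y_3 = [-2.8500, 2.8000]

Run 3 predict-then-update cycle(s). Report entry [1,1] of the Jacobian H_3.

step 1: x^-=[-2.1536, -1.7200]  P^-=[0.6619 0.0648; 0.0648 0.5100]  H_jac=[-0.5504 0.0000; 0.0000 0.9889]  S=[0.6905 -0.0663; -0.0663 0.7787]  K=[-0.5240 0.0377; 0.0106 0.6485]  nu=[3.1849, 0.6387]  x^+=[-3.7984, -1.2721]  P^+=[0.4686 0.0271; 0.0271 0.1833]
step 2: x^-=[-3.9637, -1.2721]  P^-=[0.5588 0.0529; 0.0529 0.4333]  H_jac=[-0.6807 0.0000; 0.0000 0.9557]  S=[0.7489 -0.0654; -0.0654 0.6758]  K=[-0.5056 0.0259; 0.0055 0.6133]  nu=[-3.6326, 2.1257]  x^+=[-2.0720, 0.0118]  P^+=[0.3652 0.0240; 0.0240 0.1795]
step 3: x^-=[-2.0705, 0.0118]  P^-=[0.4544 0.0493; 0.0493 0.4295]  H_jac=[-0.4791 0.0000; 0.0000 -0.0118]  S=[0.5943 -0.0307; -0.0307 0.2801]  K=[-0.3686 -0.0425; -0.0409 -0.0225]  nu=[-1.9723, 1.8001]  x^+=[-1.4201, 0.0519]  P^+=[0.3742 0.0404; 0.0404 0.4284]

H_jac[1,1] = -0.0118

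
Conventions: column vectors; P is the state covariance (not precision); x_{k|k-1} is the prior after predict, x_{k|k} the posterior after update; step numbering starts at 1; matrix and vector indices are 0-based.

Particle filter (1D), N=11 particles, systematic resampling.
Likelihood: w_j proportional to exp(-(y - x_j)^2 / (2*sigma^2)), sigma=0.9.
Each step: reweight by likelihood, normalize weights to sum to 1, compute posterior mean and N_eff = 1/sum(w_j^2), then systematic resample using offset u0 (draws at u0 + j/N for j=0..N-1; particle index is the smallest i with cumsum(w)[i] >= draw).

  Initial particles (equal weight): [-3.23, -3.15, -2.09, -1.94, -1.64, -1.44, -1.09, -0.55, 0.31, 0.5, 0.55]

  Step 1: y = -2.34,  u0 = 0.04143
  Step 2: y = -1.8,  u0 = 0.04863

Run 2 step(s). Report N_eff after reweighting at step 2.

step 1: w=[0.1217, 0.1324, 0.1909, 0.1798, 0.1466, 0.1204, 0.0756, 0.0275, 0.0026, 0.0014, 0.0011]  mean=-2.0671  Neff=6.9644  idx=[0, 1, 1, 2, 2, 3, 3, 4, 4, 5, 6]
step 2: w=[0.0336, 0.0385, 0.0385, 0.1126, 0.1126, 0.1172, 0.1172, 0.1167, 0.1167, 0.1095, 0.0869]  mean=-1.9116  Neff=9.6425  idx=[1, 3, 4, 4, 5, 6, 7, 7, 8, 9, 10]

N_eff = 9.6425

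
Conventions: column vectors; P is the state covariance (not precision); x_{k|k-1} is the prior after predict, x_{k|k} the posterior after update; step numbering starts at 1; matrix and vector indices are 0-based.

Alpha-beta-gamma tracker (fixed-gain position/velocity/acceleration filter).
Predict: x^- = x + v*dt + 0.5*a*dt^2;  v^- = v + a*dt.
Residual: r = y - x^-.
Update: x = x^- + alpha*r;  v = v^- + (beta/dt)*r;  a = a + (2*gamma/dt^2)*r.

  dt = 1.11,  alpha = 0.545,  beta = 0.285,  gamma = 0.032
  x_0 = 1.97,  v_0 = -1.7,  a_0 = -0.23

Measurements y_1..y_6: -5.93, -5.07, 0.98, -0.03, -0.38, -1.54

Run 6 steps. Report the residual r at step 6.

step 1: x_pred=-0.0587  r=-5.8713  x^+=-3.2586  v^+=-3.4628  a^+=-0.5350
step 2: x_pred=-7.4318  r=2.3618  x^+=-6.1446  v^+=-3.4502  a^+=-0.4123
step 3: x_pred=-10.2284  r=11.2084  x^+=-4.1198  v^+=-1.0300  a^+=0.1699
step 4: x_pred=-5.1585  r=5.1285  x^+=-2.3635  v^+=0.4753  a^+=0.4363
step 5: x_pred=-1.5670  r=1.1870  x^+=-0.9201  v^+=1.2644  a^+=0.4980
step 6: x_pred=0.7902  r=-2.3302  x^+=-0.4798  v^+=1.2189  a^+=0.3769

resid = -2.3302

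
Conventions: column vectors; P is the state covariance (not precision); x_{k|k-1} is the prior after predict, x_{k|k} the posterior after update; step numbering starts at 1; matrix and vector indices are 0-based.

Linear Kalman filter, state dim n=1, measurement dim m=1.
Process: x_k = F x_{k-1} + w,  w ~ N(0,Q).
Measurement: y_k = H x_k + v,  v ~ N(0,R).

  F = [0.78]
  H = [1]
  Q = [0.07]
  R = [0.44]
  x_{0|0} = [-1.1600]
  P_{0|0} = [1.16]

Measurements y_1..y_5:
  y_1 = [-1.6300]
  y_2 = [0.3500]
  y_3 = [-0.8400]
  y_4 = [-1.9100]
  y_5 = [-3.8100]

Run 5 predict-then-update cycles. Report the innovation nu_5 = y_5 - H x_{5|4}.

innov = [-3.1923]

step 1: x^-=[-0.9048]  P^-=[0.7757]  S=[1.2157]  K=[0.6381]  nu=[-0.7252]  x^+=[-1.3675]  P^+=[0.2808]
step 2: x^-=[-1.0667]  P^-=[0.2408]  S=[0.6808]  K=[0.3537]  nu=[1.4167]  x^+=[-0.5656]  P^+=[0.1556]
step 3: x^-=[-0.4412]  P^-=[0.1647]  S=[0.6047]  K=[0.2724]  nu=[-0.3988]  x^+=[-0.5498]  P^+=[0.1198]
step 4: x^-=[-0.4288]  P^-=[0.1429]  S=[0.5829]  K=[0.2452]  nu=[-1.4812]  x^+=[-0.7920]  P^+=[0.1079]
step 5: x^-=[-0.6177]  P^-=[0.1356]  S=[0.5756]  K=[0.2356]  nu=[-3.1923]  x^+=[-1.3699]  P^+=[0.1037]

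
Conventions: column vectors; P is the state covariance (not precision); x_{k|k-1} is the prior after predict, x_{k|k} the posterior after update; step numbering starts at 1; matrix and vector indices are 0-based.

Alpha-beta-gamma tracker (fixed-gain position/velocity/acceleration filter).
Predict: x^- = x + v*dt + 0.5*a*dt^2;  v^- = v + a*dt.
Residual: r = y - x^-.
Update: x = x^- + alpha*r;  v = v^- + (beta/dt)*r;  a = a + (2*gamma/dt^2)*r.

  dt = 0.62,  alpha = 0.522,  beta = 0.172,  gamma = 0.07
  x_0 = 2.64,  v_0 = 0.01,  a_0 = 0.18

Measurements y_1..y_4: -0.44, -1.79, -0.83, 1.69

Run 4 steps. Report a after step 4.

a_post = 0.6244

step 1: x_pred=2.6808  r=-3.1208  x^+=1.0517  v^+=-0.7442  a^+=-0.9566
step 2: x_pred=0.4065  r=-2.1965  x^+=-0.7401  v^+=-1.9466  a^+=-1.7566
step 3: x_pred=-2.2846  r=1.4546  x^+=-1.5253  v^+=-2.6322  a^+=-1.2268
step 4: x_pred=-3.3930  r=5.0830  x^+=-0.7397  v^+=-1.9827  a^+=0.6244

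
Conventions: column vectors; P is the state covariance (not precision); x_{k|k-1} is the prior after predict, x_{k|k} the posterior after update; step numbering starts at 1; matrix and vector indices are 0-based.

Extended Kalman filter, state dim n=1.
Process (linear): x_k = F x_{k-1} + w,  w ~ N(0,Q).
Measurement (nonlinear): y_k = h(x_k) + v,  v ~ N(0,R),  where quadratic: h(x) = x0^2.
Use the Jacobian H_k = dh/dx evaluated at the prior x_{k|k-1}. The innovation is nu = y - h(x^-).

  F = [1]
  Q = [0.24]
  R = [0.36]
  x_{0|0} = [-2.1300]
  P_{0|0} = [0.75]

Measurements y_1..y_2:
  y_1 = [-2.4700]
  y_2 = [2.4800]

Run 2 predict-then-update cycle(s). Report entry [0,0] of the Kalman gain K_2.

step 1: x^-=[-2.1300]  P^-=[0.9900]  H_jac=[-4.2600]  S=[18.3261]  K=[-0.2301]  nu=[-7.0069]  x^+=[-0.5175]  P^+=[0.0194]
step 2: x^-=[-0.5175]  P^-=[0.2594]  H_jac=[-1.0350]  S=[0.6379]  K=[-0.4209]  nu=[2.2122]  x^+=[-1.4487]  P^+=[0.1464]

K[0,0] = -0.4209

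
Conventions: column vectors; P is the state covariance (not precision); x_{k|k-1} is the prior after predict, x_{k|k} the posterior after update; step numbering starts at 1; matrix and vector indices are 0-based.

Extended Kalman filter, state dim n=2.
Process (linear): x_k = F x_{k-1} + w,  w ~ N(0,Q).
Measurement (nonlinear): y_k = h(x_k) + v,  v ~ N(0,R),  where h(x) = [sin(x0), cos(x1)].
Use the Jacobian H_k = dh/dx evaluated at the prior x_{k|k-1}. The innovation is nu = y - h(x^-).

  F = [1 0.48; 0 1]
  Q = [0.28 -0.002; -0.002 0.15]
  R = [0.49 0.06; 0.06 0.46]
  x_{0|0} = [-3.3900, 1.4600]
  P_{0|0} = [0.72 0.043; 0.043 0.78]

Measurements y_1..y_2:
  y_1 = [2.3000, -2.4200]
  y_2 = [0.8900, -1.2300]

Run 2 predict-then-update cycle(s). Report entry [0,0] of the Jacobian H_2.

step 1: x^-=[-2.6892, 1.4600]  P^-=[1.2210 0.4154; 0.4154 0.9300]  H_jac=[-0.8994 0.0000; 0.0000 -0.9939]  S=[1.4777 0.4313; 0.4313 1.3786]  K=[-0.7217 -0.0737; -0.0629 -0.6508]  nu=[2.7371, -2.5306]  x^+=[-4.4780, 2.9347]  P^+=[0.3981 0.0777; 0.0777 0.3050]
step 2: x^-=[-3.0693, 2.9347]  P^-=[0.8229 0.2221; 0.2221 0.4550]  H_jac=[-0.9974 0.0000; 0.0000 -0.2054]  S=[1.3086 0.1055; 0.1055 0.4792]  K=[-0.6307 0.0437; -0.1563 -0.1606]  nu=[0.9622, -0.2513]  x^+=[-3.6872, 2.8247]  P^+=[0.3072 0.0865; 0.0865 0.4054]

H_jac[0,0] = -0.9974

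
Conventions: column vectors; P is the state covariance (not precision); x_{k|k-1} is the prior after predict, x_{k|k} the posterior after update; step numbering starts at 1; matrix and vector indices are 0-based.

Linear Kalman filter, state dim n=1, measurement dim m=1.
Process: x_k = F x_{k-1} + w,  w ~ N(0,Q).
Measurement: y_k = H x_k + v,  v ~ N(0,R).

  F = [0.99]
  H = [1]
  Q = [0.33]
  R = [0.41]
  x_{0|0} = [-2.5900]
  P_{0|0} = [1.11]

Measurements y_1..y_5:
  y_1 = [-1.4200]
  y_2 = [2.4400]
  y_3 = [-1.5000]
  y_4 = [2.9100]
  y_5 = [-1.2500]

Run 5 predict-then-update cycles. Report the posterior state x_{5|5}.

step 1: x^-=[-2.5641]  P^-=[1.4179]  S=[1.8279]  K=[0.7757]  nu=[1.1441]  x^+=[-1.6766]  P^+=[0.3180]
step 2: x^-=[-1.6599]  P^-=[0.6417]  S=[1.0517]  K=[0.6102]  nu=[4.0999]  x^+=[0.8417]  P^+=[0.2502]
step 3: x^-=[0.8333]  P^-=[0.5752]  S=[0.9852]  K=[0.5838]  nu=[-2.3333]  x^+=[-0.5290]  P^+=[0.2394]
step 4: x^-=[-0.5237]  P^-=[0.5646]  S=[0.9746]  K=[0.5793]  nu=[3.4337]  x^+=[1.4655]  P^+=[0.2375]
step 5: x^-=[1.4509]  P^-=[0.5628]  S=[0.9728]  K=[0.5785]  nu=[-2.7009]  x^+=[-0.1117]  P^+=[0.2372]

x_post = [-0.1117]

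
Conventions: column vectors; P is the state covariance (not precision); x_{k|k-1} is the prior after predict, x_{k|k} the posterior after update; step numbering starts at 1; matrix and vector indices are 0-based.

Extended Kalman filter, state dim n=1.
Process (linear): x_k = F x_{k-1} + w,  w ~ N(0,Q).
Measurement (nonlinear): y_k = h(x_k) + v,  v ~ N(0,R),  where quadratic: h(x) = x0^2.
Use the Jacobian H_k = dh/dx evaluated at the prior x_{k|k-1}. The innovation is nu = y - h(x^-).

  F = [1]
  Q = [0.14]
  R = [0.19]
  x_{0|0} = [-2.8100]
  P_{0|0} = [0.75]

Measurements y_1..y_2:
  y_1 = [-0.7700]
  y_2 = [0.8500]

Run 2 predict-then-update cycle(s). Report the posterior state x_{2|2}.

step 1: x^-=[-2.8100]  P^-=[0.8900]  H_jac=[-5.6200]  S=[28.3001]  K=[-0.1767]  nu=[-8.6661]  x^+=[-1.2783]  P^+=[0.0060]
step 2: x^-=[-1.2783]  P^-=[0.1460]  H_jac=[-2.5567]  S=[1.1442]  K=[-0.3262]  nu=[-0.7842]  x^+=[-1.0226]  P^+=[0.0242]

x_post = [-1.0226]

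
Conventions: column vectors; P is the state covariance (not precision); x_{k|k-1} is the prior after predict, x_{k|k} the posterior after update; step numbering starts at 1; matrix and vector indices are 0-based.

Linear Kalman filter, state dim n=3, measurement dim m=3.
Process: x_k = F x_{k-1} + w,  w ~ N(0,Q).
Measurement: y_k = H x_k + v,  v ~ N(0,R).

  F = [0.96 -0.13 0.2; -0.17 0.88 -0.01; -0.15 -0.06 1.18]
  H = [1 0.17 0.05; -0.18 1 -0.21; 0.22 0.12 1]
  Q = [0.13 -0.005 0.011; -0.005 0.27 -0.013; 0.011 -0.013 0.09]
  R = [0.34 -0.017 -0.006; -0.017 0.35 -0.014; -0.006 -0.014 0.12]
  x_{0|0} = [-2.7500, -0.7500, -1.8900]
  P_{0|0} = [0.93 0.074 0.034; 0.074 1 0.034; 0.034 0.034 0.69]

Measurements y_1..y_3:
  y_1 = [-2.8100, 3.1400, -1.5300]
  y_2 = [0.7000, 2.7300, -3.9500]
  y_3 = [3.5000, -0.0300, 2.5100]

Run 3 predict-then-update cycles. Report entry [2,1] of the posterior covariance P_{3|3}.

P_post[2,1] = -0.0103

step 1: x^-=[-2.9205, -0.1736, -1.7727]  P^-=[1.0244 -0.2039 0.0768; -0.2039 1.0487 -0.0307; 0.0768 -0.0307 1.0598]  S=[1.3352 -0.2491 0.3339; -0.2491 1.5707 -0.2390; 0.3339 -0.2390 1.2601]  K=[0.7166 -0.1433 0.0033; 0.0765 0.7314 0.1584; -0.1368 -0.0583 0.8767]  nu=[0.2286, 2.4156, 0.9060]  x^+=[-3.0998, 1.7541, -1.1506]  P^+=[0.2536 -0.0281 -0.0543; -0.0281 0.2443 -0.0148; -0.0543 -0.0148 0.1206]
step 2: x^-=[-3.4339, 2.0821, -0.9979]  P^-=[0.3596 -0.0992 -0.0515; -0.0992 0.4750 -0.0220; -0.0515 -0.0220 0.2853]  S=[0.6747 -0.0892 0.0255; -0.0892 0.8903 -0.0606; 0.0255 -0.0606 0.3963]  K=[0.4881 -0.1238 -0.0108; 0.0420 0.5710 0.1179; -0.0924 -0.0443 0.6837]  nu=[3.8299, -0.1798, -2.4464]  x^+=[-1.5159, 1.8520, -3.0166]  P^+=[0.1748 -0.0279 -0.0376; -0.0279 0.1902 -0.0108; -0.0376 -0.0108 0.0928]
step 3: x^-=[-2.2994, 1.9176, -3.4433]  P^-=[0.2911 -0.0799 -0.0294; -0.0799 0.4308 -0.0200; -0.0294 -0.0200 0.2381]  S=[0.6137 -0.0700 0.0329; -0.0700 0.8357 -0.0526; 0.0329 -0.0526 0.3565]  K=[0.4361 -0.1136 0.0133; 0.0438 0.5487 0.1164; -0.0735 -0.0431 0.6436]  nu=[5.6455, -3.0846, 6.2291]  x^+=[0.5959, 1.1974, 0.2839]  P^+=[0.1560 -0.0257 -0.0307; -0.0257 0.1829 -0.0103; -0.0307 -0.0103 0.0863]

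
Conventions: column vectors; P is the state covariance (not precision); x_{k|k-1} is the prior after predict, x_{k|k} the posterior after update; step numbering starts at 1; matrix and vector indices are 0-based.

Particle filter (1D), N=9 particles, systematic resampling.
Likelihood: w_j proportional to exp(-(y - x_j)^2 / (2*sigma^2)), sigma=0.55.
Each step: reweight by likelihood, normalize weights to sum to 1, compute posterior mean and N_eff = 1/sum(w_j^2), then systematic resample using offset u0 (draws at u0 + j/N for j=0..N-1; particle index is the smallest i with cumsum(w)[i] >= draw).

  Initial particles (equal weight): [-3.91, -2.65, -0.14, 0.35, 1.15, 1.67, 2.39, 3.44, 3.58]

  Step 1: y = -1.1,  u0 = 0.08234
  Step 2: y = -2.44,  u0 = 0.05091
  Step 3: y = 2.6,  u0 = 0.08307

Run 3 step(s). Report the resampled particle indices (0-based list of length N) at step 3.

step 1: w=[0.0000, 0.0703, 0.8133, 0.1155, 0.0009, 0.0000, 0.0000, 0.0000, 0.0000]  mean=-0.2589  Neff=1.4712  idx=[2, 2, 2, 2, 2, 2, 2, 2, 3]
step 2: w=[0.1247, 0.1247, 0.1247, 0.1247, 0.1247, 0.1247, 0.1247, 0.1247, 0.0020]  mean=-0.1390  Neff=8.0322  idx=[0, 1, 2, 3, 3, 4, 5, 6, 7]
step 3: w=[0.1111, 0.1111, 0.1111, 0.1111, 0.1111, 0.1111, 0.1111, 0.1111, 0.1111]  mean=-0.1400  Neff=9.0000  idx=[0, 1, 2, 3, 4, 5, 6, 7, 8]

resampled_idx = [0, 1, 2, 3, 4, 5, 6, 7, 8]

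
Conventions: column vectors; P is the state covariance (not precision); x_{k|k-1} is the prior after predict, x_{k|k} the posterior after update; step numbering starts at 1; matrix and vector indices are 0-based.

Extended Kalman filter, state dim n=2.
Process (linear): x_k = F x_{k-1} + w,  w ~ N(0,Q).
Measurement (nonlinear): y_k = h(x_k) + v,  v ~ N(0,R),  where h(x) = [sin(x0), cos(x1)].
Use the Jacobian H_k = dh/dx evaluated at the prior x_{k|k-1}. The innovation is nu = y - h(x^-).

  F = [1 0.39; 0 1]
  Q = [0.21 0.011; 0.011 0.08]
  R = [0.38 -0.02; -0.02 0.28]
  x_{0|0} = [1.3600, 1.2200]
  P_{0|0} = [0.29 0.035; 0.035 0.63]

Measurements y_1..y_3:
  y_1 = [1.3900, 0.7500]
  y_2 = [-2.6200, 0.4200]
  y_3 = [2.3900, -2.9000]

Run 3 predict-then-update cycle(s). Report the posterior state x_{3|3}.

step 1: x^-=[1.8358, 1.2200]  P^-=[0.6231 0.2917; 0.2917 0.7100]  H_jac=[-0.2619 0.0000; 0.0000 -0.9391]  S=[0.4227 0.0517; 0.0517 0.9062]  K=[-0.3515 -0.2822; -0.0913 -0.7306]  nu=[0.4249, 0.4064]  x^+=[1.5718, 0.8843]  P^+=[0.4884 0.0767; 0.0767 0.2159]
step 2: x^-=[1.9166, 0.8843]  P^-=[0.7911 0.1719; 0.1719 0.2959]  H_jac=[-0.3390 0.0000; 0.0000 -0.7735]  S=[0.4709 0.0251; 0.0251 0.4570]  K=[-0.5556 -0.2604; -0.0973 -0.4954]  nu=[-3.5608, -0.2138]  x^+=[3.9507, 1.3369]  P^+=[0.6075 0.0799; 0.0799 0.1768]
step 3: x^-=[4.4721, 1.3369]  P^-=[0.9067 0.1599; 0.1599 0.2568]  H_jac=[-0.2380 0.0000; 0.0000 -0.9728]  S=[0.4313 0.0170; 0.0170 0.5230]  K=[-0.4891 -0.2814; -0.0694 -0.4754]  nu=[3.3613, -3.1318]  x^+=[3.7095, 2.5923]  P^+=[0.7574 0.0709; 0.0709 0.1354]

x_post = [3.7095, 2.5923]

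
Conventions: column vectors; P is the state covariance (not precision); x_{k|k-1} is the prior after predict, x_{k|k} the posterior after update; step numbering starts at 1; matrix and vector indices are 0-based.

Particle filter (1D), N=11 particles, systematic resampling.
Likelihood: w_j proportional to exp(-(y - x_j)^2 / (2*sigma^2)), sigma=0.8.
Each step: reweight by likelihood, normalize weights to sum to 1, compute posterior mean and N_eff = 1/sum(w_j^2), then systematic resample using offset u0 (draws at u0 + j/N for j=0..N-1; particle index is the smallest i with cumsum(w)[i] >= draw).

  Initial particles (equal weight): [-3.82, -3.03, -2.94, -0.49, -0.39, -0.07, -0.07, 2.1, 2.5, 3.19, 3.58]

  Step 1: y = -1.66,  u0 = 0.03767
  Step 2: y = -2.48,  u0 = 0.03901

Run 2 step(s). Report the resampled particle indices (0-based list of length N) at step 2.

step 1: w=[0.0181, 0.1603, 0.1932, 0.2385, 0.1971, 0.0964, 0.0964, 0.0000, 0.0000, 0.0000, 0.0000]  mean=-1.3303  Neff=5.6295  idx=[1, 1, 2, 2, 3, 3, 3, 4, 4, 5, 6]
step 2: w=[0.2257, 0.2257, 0.2423, 0.2423, 0.0130, 0.0130, 0.0130, 0.0094, 0.0094, 0.0031, 0.0031]  mean=-2.8198  Neff=4.5439  idx=[0, 0, 0, 1, 1, 2, 2, 2, 3, 3, 4]

resampled_idx = [0, 0, 0, 1, 1, 2, 2, 2, 3, 3, 4]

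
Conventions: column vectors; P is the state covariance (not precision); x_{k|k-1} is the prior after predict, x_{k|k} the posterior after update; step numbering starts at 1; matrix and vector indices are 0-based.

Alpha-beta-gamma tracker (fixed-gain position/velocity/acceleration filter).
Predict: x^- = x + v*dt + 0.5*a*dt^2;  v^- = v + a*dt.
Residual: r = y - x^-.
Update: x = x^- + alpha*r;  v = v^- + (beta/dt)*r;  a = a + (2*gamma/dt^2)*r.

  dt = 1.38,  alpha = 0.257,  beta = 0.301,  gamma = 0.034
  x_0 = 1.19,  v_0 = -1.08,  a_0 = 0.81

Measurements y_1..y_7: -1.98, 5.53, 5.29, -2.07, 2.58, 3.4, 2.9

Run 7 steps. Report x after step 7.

step 1: x_pred=0.4709  r=-2.4509  x^+=-0.1590  v^+=-0.4968  a^+=0.7225
step 2: x_pred=-0.1566  r=5.6866  x^+=1.3049  v^+=1.7406  a^+=0.9255
step 3: x_pred=4.5882  r=0.7018  x^+=4.7685  v^+=3.1709  a^+=0.9506
step 4: x_pred=10.0496  r=-12.1196  x^+=6.9348  v^+=1.8393  a^+=0.5178
step 5: x_pred=9.9661  r=-7.3861  x^+=8.0679  v^+=0.9429  a^+=0.2541
step 6: x_pred=9.6110  r=-6.2110  x^+=8.0148  v^+=-0.0612  a^+=0.0323
step 7: x_pred=7.9611  r=-5.0611  x^+=6.6604  v^+=-1.1205  a^+=-0.1484

x_post = 6.6604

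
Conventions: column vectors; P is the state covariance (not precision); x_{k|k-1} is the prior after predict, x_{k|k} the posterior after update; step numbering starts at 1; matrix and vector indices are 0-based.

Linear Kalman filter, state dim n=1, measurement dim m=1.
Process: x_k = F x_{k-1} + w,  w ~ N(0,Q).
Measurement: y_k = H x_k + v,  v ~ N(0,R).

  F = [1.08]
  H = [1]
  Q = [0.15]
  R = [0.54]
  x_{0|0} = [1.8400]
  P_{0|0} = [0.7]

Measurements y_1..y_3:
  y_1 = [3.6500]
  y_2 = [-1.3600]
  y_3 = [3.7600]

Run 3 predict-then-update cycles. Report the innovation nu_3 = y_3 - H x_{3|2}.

step 1: x^-=[1.9872]  P^-=[0.9665]  S=[1.5065]  K=[0.6415]  nu=[1.6628]  x^+=[3.0540]  P^+=[0.3464]
step 2: x^-=[3.2983]  P^-=[0.5541]  S=[1.0941]  K=[0.5064]  nu=[-4.6583]  x^+=[0.9392]  P^+=[0.2735]
step 3: x^-=[1.0143]  P^-=[0.4690]  S=[1.0090]  K=[0.4648]  nu=[2.7457]  x^+=[2.2905]  P^+=[0.2510]

innov = [2.7457]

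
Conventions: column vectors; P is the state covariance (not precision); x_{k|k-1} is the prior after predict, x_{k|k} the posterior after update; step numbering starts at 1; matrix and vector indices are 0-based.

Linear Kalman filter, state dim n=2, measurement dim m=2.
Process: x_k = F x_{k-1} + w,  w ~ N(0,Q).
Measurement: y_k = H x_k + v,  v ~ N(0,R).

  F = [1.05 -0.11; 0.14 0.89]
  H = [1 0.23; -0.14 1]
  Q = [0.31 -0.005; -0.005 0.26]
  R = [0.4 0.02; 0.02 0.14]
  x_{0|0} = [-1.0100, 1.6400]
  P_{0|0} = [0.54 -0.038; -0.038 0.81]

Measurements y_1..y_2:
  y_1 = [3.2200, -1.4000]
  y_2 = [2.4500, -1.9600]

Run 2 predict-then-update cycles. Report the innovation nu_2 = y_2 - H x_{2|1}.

step 1: x^-=[-1.2409, 1.3182]  P^-=[0.9239 -0.0398; -0.0398 0.9027]  S=[1.3534 0.0597; 0.0597 1.0720]  K=[0.6846 -0.1960; 0.0868 0.8425]  nu=[4.1577, -2.8919]  x^+=[2.1721, -0.7573]  P^+=[0.2646 0.0233; 0.0233 0.1229]
step 2: x^-=[2.3640, -0.3699]  P^-=[0.5978 0.0433; 0.0433 0.3684]  S=[1.0372 0.0629; 0.0629 0.5080]  K=[0.5952 -0.1533; 0.0807 0.7033]  nu=[0.1711, -1.2592]  x^+=[2.6588, -1.2416]  P^+=[0.2298 0.0226; 0.0226 0.1032]

innov = [0.1711, -1.2592]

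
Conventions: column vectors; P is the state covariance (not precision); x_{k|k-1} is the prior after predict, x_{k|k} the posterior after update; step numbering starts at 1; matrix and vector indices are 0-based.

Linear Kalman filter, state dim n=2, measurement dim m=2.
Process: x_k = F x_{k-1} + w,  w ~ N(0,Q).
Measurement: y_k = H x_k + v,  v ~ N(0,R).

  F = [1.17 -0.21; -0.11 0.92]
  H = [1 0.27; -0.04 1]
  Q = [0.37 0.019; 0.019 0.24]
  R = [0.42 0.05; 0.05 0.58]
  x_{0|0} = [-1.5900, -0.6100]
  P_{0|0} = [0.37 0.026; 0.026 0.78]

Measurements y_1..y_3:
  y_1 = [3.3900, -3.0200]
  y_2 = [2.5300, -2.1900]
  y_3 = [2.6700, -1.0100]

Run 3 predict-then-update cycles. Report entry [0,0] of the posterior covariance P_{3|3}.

step 1: x^-=[-1.7322, -0.3863]  P^-=[0.8981 -0.1507; -0.1507 0.8994]  S=[1.3023 0.1078; 0.1078 1.4929]  K=[0.6728 -0.1736; 0.0206 0.6050]  nu=[5.2265, -2.7030]  x^+=[2.2533, -1.9137]  P^+=[0.2889 -0.0555; -0.0555 0.3497]
step 2: x^-=[3.0382, -2.0085]  P^-=[0.8081 -0.1468; -0.1468 0.5507]  S=[1.1890 0.0212; 0.0212 1.1438]  K=[0.6493 -0.1686; -0.0071 0.4868]  nu=[0.0341, -0.0600]  x^+=[3.0705, -2.0379]  P^+=[0.2789 -0.0542; -0.0542 0.2798]
step 3: x^-=[4.0204, -2.2126]  P^-=[0.7908 -0.1305; -0.1305 0.4912]  S=[1.1761 0.0219; 0.0219 1.0829]  K=[0.6454 -0.1628; -0.0067 0.4585]  nu=[-0.7530, 1.3635]  x^+=[3.3125, -1.5824]  P^+=[0.2767 -0.0511; -0.0511 0.2636]

P_post[0,0] = 0.2767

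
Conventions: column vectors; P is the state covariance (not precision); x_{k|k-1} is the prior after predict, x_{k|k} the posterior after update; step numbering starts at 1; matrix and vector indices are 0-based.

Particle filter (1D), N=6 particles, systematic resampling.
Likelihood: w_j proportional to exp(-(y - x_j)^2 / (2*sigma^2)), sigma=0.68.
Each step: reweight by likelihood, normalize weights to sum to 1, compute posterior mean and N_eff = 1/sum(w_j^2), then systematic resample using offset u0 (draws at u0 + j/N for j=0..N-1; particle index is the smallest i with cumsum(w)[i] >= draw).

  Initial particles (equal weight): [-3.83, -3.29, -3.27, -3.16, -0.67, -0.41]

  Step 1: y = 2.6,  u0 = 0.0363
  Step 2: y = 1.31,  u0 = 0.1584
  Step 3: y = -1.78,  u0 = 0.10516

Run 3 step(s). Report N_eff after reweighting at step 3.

N_eff = 6.0000

step 1: w=[0.0000, 0.0000, 0.0000, 0.0000, 0.1461, 0.8539]  mean=-0.4480  Neff=1.3324  idx=[4, 5, 5, 5, 5, 5]
step 2: w=[0.0660, 0.1868, 0.1868, 0.1868, 0.1868, 0.1868]  mean=-0.4272  Neff=5.5921  idx=[1, 2, 3, 4, 5, 5]
step 3: w=[0.1667, 0.1667, 0.1667, 0.1667, 0.1667, 0.1667]  mean=-0.4100  Neff=6.0000  idx=[0, 1, 2, 3, 4, 5]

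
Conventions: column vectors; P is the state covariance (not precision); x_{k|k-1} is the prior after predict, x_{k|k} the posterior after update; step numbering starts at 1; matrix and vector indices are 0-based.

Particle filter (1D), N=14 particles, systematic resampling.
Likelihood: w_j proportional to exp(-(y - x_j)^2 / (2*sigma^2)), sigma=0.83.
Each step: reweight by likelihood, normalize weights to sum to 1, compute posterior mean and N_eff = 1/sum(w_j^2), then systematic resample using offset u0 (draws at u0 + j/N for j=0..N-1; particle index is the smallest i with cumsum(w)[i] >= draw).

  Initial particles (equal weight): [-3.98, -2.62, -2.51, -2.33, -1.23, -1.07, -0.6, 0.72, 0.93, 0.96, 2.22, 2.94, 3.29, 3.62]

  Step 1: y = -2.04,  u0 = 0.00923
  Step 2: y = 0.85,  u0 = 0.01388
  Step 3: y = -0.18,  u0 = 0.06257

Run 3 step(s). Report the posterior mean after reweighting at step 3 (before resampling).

post_mean = -1.1295

step 1: w=[0.0163, 0.1960, 0.2132, 0.2354, 0.1554, 0.1264, 0.0556, 0.0010, 0.0004, 0.0004, 0.0000, 0.0000, 0.0000, 0.0000]  mean=-2.0202  Neff=5.4719  idx=[0, 1, 1, 2, 2, 2, 3, 3, 3, 3, 4, 4, 5, 5]
step 2: w=[0.0000, 0.0007, 0.0007, 0.0012, 0.0012, 0.0012, 0.0028, 0.0028, 0.0028, 0.0028, 0.1898, 0.1898, 0.3020, 0.3020]  mean=-1.1525  Neff=3.9296  idx=[9, 10, 10, 11, 11, 11, 12, 12, 12, 12, 13, 13, 13, 13]
step 3: w=[0.0051, 0.0662, 0.0662, 0.0662, 0.0662, 0.0662, 0.0830, 0.0830, 0.0830, 0.0830, 0.0830, 0.0830, 0.0830, 0.0830]  mean=-1.1295  Neff=12.9834  idx=[1, 2, 4, 5, 6, 7, 7, 8, 9, 10, 11, 12, 13, 13]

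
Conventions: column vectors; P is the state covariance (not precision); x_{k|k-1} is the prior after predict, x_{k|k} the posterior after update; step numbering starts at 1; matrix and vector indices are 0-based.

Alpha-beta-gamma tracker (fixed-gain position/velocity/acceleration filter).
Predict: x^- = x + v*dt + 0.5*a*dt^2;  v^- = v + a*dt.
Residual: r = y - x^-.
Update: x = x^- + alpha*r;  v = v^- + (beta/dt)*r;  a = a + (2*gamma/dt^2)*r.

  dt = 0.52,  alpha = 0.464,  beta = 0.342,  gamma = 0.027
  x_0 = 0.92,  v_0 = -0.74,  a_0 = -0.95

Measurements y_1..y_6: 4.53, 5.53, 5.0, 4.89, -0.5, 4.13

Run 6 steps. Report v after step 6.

step 1: x_pred=0.4068  r=4.1232  x^+=2.3199  v^+=1.4778  a^+=-0.1266
step 2: x_pred=3.0713  r=2.4587  x^+=4.2121  v^+=3.0291  a^+=0.3644
step 3: x_pred=5.8365  r=-0.8365  x^+=5.4484  v^+=2.6684  a^+=0.1974
step 4: x_pred=6.8626  r=-1.9726  x^+=5.9473  v^+=1.4737  a^+=-0.1966
step 5: x_pred=6.6871  r=-7.1871  x^+=3.3523  v^+=-3.3554  a^+=-1.6318
step 6: x_pred=1.3868  r=2.7432  x^+=2.6597  v^+=-2.3998  a^+=-1.0840

v_post = -2.3998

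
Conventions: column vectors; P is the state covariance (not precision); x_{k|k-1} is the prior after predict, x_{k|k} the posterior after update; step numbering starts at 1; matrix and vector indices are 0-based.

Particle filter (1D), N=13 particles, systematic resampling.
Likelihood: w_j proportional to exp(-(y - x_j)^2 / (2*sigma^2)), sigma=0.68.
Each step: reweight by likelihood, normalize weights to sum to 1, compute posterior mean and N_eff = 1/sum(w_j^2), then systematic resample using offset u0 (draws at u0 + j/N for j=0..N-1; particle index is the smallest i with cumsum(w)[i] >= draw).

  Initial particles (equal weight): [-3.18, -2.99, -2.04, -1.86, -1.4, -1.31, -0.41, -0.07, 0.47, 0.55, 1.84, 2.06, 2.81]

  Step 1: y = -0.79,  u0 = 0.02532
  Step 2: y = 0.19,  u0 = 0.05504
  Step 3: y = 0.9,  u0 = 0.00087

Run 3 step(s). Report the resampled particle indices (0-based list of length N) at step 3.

step 1: w=[0.0006, 0.0015, 0.0506, 0.0795, 0.1833, 0.2047, 0.2345, 0.1565, 0.0493, 0.0393, 0.0002, 0.0000, 0.0000]  mean=-0.8441  Neff=5.9571  idx=[2, 3, 4, 4, 5, 5, 5, 6, 6, 6, 7, 7, 8]
step 2: w=[0.0009, 0.0020, 0.0125, 0.0125, 0.0168, 0.0168, 0.0168, 0.1298, 0.1298, 0.1298, 0.1781, 0.1781, 0.1760]  mean=-0.2084  Neff=6.8419  idx=[5, 7, 8, 8, 9, 9, 10, 10, 11, 11, 12, 12, 12]
step 3: w=[0.0011, 0.0333, 0.0333, 0.0333, 0.0333, 0.0333, 0.0771, 0.0771, 0.0771, 0.0771, 0.1746, 0.1746, 0.1746]  mean=0.1548  Neff=8.2783  idx=[0, 3, 5, 6, 7, 8, 9, 10, 10, 11, 11, 12, 12]

resampled_idx = [0, 3, 5, 6, 7, 8, 9, 10, 10, 11, 11, 12, 12]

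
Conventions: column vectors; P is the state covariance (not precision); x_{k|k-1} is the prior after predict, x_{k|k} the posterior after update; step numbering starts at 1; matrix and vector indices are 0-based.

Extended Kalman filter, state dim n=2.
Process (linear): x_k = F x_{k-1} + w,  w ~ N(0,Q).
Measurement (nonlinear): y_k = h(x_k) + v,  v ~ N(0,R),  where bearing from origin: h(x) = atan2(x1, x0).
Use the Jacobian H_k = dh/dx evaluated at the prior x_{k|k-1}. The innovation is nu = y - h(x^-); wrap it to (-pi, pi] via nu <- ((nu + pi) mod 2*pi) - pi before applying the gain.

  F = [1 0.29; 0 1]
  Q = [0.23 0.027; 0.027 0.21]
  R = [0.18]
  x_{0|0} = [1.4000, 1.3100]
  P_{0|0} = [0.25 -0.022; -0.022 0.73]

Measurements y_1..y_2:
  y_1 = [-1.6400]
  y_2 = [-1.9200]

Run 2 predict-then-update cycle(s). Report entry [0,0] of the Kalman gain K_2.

K[0,0] = 0.8613

step 1: x^-=[1.7799, 1.3100]  P^-=[0.5286 0.2167; 0.2167 0.9400]  H_jac=[-0.2682 0.3644]  S=[0.3005]  K=[-0.2090; 0.9465]  nu=[-2.2745]  x^+=[2.2554, -0.8429]  P^+=[0.5155 0.2762; 0.2762 0.6708]
step 2: x^-=[2.0109, -0.8429]  P^-=[0.9621 0.4977; 0.4977 0.8808]  H_jac=[0.1773 0.4230]  S=[0.4425]  K=[0.8613; 1.0414]  nu=[-1.5231]  x^+=[0.6991, -2.4290]  P^+=[0.6339 0.1008; 0.1008 0.4009]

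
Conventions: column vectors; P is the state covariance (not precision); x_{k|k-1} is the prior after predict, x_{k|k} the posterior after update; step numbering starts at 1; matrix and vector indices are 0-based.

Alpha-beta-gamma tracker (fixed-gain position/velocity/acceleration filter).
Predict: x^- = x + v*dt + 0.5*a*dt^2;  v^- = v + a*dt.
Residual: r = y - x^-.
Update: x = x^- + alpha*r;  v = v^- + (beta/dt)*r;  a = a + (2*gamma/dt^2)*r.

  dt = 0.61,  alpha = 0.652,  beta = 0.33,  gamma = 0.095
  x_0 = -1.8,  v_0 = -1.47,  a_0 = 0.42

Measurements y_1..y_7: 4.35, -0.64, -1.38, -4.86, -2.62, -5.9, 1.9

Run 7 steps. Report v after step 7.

v_post = 0.0220

step 1: x_pred=-2.6186  r=6.9686  x^+=1.9249  v^+=2.5561  a^+=3.9783
step 2: x_pred=4.2243  r=-4.8643  x^+=1.0528  v^+=2.3513  a^+=1.4945
step 3: x_pred=2.7651  r=-4.1451  x^+=0.0625  v^+=1.0205  a^+=-0.6221
step 4: x_pred=0.5693  r=-5.4293  x^+=-2.9706  v^+=-2.2961  a^+=-3.3944
step 5: x_pred=-5.0028  r=2.3828  x^+=-3.4492  v^+=-3.0776  a^+=-2.1777
step 6: x_pred=-5.7317  r=-0.1683  x^+=-5.8414  v^+=-4.4971  a^+=-2.2636
step 7: x_pred=-9.0058  r=10.9058  x^+=-1.8952  v^+=0.0220  a^+=3.3051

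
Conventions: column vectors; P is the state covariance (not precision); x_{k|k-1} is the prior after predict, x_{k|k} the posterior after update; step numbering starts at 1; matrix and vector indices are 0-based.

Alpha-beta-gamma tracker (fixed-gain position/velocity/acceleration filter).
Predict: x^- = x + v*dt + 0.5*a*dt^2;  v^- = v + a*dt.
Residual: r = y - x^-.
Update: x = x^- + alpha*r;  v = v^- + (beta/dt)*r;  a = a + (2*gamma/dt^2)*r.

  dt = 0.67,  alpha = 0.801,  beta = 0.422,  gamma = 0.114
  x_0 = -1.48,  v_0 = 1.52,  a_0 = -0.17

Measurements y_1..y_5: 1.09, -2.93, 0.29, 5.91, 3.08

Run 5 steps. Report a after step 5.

step 1: x_pred=-0.4998  r=1.5898  x^+=0.7736  v^+=2.4074  a^+=0.6375
step 2: x_pred=2.5297  r=-5.4597  x^+=-1.8435  v^+=-0.6043  a^+=-2.1356
step 3: x_pred=-2.7277  r=3.0177  x^+=-0.3105  v^+=-0.1344  a^+=-0.6028
step 4: x_pred=-0.5359  r=6.4459  x^+=4.6273  v^+=3.5216  a^+=2.6711
step 5: x_pred=7.5863  r=-4.5063  x^+=3.9768  v^+=2.4730  a^+=0.3823

a_post = 0.3823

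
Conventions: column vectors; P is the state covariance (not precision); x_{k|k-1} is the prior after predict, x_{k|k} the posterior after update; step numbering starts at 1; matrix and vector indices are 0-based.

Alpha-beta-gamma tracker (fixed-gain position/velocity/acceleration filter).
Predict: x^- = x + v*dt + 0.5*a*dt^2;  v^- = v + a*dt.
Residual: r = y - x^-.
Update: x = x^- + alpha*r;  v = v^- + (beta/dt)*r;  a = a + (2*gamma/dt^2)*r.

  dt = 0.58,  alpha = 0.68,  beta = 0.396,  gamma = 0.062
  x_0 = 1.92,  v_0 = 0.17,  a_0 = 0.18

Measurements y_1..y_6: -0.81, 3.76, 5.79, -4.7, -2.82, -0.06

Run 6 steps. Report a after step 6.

a_post = -0.0787

step 1: x_pred=2.0489  r=-2.8589  x^+=0.1048  v^+=-1.6775  a^+=-0.8738
step 2: x_pred=-1.0151  r=4.7751  x^+=2.2320  v^+=1.0759  a^+=0.8863
step 3: x_pred=3.0051  r=2.7849  x^+=4.8988  v^+=3.4914  a^+=1.9129
step 4: x_pred=7.2456  r=-11.9456  x^+=-0.8774  v^+=-3.5551  a^+=-2.4904
step 5: x_pred=-3.3582  r=0.5382  x^+=-2.9922  v^+=-4.6320  a^+=-2.2920
step 6: x_pred=-6.0643  r=6.0043  x^+=-1.9814  v^+=-1.8619  a^+=-0.0787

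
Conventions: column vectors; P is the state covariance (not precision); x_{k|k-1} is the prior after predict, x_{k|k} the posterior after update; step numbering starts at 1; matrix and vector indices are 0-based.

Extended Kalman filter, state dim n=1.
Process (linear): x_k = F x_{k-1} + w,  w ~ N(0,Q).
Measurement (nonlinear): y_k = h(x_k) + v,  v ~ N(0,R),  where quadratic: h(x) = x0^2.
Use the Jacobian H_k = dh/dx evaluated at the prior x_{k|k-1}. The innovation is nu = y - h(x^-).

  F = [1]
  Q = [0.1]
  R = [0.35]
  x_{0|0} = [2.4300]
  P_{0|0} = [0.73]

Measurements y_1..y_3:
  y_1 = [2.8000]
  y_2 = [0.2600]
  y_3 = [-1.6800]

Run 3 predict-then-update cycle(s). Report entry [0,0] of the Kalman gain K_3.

K[0,0] = 0.2831

step 1: x^-=[2.4300]  P^-=[0.8300]  H_jac=[4.8600]  S=[19.9543]  K=[0.2022]  nu=[-3.1049]  x^+=[1.8023]  P^+=[0.0146]
step 2: x^-=[1.8023]  P^-=[0.1146]  H_jac=[3.6047]  S=[1.8385]  K=[0.2246]  nu=[-2.9884]  x^+=[1.1311]  P^+=[0.0218]
step 3: x^-=[1.1311]  P^-=[0.1218]  H_jac=[2.2622]  S=[0.9734]  K=[0.2831]  nu=[-2.9594]  x^+=[0.2933]  P^+=[0.0438]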